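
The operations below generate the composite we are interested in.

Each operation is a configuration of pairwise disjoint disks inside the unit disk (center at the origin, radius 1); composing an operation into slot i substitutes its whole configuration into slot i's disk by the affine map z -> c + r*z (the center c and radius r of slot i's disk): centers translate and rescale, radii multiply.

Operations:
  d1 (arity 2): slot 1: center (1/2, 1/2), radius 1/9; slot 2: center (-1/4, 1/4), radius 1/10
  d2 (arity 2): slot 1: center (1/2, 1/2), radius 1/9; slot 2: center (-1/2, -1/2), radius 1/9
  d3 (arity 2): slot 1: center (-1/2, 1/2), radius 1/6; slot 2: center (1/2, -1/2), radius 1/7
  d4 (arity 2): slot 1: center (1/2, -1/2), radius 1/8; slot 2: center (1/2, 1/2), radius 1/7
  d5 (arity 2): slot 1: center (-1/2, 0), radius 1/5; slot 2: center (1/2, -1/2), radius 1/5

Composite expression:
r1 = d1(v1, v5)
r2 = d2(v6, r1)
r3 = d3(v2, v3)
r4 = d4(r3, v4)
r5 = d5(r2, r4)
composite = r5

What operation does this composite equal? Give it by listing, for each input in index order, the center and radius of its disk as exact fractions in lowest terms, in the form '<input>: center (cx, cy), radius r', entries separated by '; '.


v1: center (-53/90, -4/45), radius 1/405; v2: center (47/80, -47/80), radius 1/240; v3: center (49/80, -49/80), radius 1/280; v4: center (3/5, -2/5), radius 1/35; v5: center (-109/180, -17/180), radius 1/450; v6: center (-2/5, 1/10), radius 1/45

Follow each v-input down from d5: c' goes to c + r*c', radius to r*r'.
v6 passes through 2 substitutions, ending at center (-2/5, 1/10), radius 1/45
v1 passes through 3 substitutions, ending at center (-53/90, -4/45), radius 1/405
v5 passes through 3 substitutions, ending at center (-109/180, -17/180), radius 1/450
v2 passes through 3 substitutions, ending at center (47/80, -47/80), radius 1/240
v3 passes through 3 substitutions, ending at center (49/80, -49/80), radius 1/280
v4 passes through 2 substitutions, ending at center (3/5, -2/5), radius 1/35


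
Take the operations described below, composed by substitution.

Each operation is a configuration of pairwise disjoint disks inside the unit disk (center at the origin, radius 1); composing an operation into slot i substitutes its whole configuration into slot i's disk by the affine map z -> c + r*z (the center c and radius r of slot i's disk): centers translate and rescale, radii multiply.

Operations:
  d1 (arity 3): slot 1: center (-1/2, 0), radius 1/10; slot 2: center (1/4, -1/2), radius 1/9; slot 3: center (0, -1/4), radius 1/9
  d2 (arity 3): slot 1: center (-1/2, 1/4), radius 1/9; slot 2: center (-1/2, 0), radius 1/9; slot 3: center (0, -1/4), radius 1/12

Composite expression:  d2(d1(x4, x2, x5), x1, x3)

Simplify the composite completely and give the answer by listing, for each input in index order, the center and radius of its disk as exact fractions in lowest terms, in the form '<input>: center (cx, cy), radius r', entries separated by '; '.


x1: center (-1/2, 0), radius 1/9; x2: center (-17/36, 7/36), radius 1/81; x3: center (0, -1/4), radius 1/12; x4: center (-5/9, 1/4), radius 1/90; x5: center (-1/2, 2/9), radius 1/81

Nesting under d2 composes maps z -> c + r*z down each x-path.
x4: after 2 affine steps, its disk has center (-5/9, 1/4), radius 1/90
x2: after 2 affine steps, its disk has center (-17/36, 7/36), radius 1/81
x5: after 2 affine steps, its disk has center (-1/2, 2/9), radius 1/81
x1: after 1 affine step, its disk has center (-1/2, 0), radius 1/9
x3: after 1 affine step, its disk has center (0, -1/4), radius 1/12


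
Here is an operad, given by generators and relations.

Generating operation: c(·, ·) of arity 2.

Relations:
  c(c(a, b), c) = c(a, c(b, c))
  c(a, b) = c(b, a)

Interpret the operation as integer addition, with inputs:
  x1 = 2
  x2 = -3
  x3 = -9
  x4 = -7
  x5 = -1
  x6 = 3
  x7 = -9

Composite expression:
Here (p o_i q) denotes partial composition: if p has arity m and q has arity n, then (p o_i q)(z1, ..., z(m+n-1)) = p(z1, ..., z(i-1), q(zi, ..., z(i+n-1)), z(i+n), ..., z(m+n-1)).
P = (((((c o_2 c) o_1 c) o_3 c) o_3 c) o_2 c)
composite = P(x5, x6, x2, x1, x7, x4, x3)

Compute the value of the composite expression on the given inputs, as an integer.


-24


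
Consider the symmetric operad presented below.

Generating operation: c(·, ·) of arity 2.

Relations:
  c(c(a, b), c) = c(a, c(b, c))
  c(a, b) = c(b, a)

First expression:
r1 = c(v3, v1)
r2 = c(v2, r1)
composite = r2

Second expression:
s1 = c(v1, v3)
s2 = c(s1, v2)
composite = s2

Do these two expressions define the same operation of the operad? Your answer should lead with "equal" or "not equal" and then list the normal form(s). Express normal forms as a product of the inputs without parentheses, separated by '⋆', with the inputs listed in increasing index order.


equal — both sides give v1 ⋆ v2 ⋆ v3

Normal form of the first expression: v1 ⋆ v2 ⋆ v3
Normal form of the second expression: v1 ⋆ v2 ⋆ v3
One common form — equal.


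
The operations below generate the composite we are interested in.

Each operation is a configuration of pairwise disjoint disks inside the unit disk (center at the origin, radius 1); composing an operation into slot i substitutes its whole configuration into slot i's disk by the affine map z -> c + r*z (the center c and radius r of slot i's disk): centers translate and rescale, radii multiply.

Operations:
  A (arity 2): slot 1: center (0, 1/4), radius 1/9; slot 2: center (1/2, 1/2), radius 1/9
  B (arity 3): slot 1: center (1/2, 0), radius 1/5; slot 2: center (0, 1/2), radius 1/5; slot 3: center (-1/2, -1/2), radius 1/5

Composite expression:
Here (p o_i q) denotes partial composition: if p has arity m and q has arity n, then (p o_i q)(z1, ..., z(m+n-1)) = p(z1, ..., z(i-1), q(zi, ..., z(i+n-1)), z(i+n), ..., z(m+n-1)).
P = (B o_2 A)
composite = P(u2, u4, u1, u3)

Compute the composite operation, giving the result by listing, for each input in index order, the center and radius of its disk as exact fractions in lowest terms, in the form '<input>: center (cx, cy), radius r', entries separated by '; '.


u1: center (1/10, 3/5), radius 1/45; u2: center (1/2, 0), radius 1/5; u3: center (-1/2, -1/2), radius 1/5; u4: center (0, 11/20), radius 1/45

Nesting under B composes maps z -> c + r*z down each u-path.
u2 passes through 1 substitution, ending at center (1/2, 0), radius 1/5
u4 passes through 2 substitutions, ending at center (0, 11/20), radius 1/45
u1 passes through 2 substitutions, ending at center (1/10, 3/5), radius 1/45
u3 passes through 1 substitution, ending at center (-1/2, -1/2), radius 1/5


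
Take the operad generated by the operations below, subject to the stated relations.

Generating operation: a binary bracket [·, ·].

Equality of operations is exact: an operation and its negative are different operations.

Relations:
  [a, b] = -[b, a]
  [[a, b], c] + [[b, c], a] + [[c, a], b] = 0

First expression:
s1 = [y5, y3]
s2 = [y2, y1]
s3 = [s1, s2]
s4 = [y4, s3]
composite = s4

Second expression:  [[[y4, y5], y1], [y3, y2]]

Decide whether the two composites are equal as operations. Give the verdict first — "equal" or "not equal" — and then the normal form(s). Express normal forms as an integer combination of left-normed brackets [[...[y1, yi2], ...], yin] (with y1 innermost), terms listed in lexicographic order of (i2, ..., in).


Normal form of the first expression: [[[[y1, y2], y3], y5], y4] - [[[[y1, y2], y5], y3], y4]
Normal form of the second expression: [[[[y1, y4], y5], y2], y3] - [[[[y1, y4], y5], y3], y2] - [[[[y1, y5], y4], y2], y3] + [[[[y1, y5], y4], y3], y2]
The forms do not match — not equal.

not equal; the first gives [[[[y1, y2], y3], y5], y4] - [[[[y1, y2], y5], y3], y4] and the second [[[[y1, y4], y5], y2], y3] - [[[[y1, y4], y5], y3], y2] - [[[[y1, y5], y4], y2], y3] + [[[[y1, y5], y4], y3], y2]


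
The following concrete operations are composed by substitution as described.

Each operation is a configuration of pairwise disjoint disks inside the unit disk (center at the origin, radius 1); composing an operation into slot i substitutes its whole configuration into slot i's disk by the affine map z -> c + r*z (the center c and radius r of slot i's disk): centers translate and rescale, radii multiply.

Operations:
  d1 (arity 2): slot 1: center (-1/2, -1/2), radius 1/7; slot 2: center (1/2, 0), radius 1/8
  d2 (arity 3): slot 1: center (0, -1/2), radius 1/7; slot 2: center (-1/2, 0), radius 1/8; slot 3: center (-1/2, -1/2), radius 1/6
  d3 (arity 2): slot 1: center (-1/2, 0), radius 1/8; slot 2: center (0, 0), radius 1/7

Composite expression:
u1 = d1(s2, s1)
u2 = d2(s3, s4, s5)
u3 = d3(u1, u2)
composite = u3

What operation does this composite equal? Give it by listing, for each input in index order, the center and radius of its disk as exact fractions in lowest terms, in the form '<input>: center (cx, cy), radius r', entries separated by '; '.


s1: center (-7/16, 0), radius 1/64; s2: center (-9/16, -1/16), radius 1/56; s3: center (0, -1/14), radius 1/49; s4: center (-1/14, 0), radius 1/56; s5: center (-1/14, -1/14), radius 1/42

Nesting under d3 composes maps z -> c + r*z down each s-path.
input s2: applying the 2 nested substitutions gives center (-9/16, -1/16), radius 1/56
input s1: applying the 2 nested substitutions gives center (-7/16, 0), radius 1/64
input s3: applying the 2 nested substitutions gives center (0, -1/14), radius 1/49
input s4: applying the 2 nested substitutions gives center (-1/14, 0), radius 1/56
input s5: applying the 2 nested substitutions gives center (-1/14, -1/14), radius 1/42


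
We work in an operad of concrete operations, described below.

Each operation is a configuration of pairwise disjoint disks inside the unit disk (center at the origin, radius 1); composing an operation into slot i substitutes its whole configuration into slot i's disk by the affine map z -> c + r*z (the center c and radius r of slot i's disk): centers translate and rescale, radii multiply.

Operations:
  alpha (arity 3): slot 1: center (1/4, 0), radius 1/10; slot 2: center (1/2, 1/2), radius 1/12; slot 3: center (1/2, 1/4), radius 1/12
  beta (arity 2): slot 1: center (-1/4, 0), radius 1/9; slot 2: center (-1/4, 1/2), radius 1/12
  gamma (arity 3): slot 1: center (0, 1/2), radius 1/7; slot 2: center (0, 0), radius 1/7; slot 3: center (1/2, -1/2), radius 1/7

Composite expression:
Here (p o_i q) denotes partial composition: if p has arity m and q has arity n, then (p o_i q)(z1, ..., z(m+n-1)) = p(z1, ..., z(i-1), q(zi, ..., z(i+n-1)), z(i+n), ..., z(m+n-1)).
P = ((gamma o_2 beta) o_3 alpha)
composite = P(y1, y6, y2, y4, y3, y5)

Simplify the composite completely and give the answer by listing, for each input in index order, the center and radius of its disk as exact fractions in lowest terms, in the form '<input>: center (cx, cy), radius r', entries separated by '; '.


y1: center (0, 1/2), radius 1/7; y2: center (-11/336, 1/14), radius 1/840; y3: center (-5/168, 25/336), radius 1/1008; y4: center (-5/168, 13/168), radius 1/1008; y5: center (1/2, -1/2), radius 1/7; y6: center (-1/28, 0), radius 1/63

Each y-disk chains the slot maps above it in gamma; radii multiply.
y1: after 1 affine step, its disk has center (0, 1/2), radius 1/7
y6: after 2 affine steps, its disk has center (-1/28, 0), radius 1/63
y2: after 3 affine steps, its disk has center (-11/336, 1/14), radius 1/840
y4: after 3 affine steps, its disk has center (-5/168, 13/168), radius 1/1008
y3: after 3 affine steps, its disk has center (-5/168, 25/336), radius 1/1008
y5: after 1 affine step, its disk has center (1/2, -1/2), radius 1/7


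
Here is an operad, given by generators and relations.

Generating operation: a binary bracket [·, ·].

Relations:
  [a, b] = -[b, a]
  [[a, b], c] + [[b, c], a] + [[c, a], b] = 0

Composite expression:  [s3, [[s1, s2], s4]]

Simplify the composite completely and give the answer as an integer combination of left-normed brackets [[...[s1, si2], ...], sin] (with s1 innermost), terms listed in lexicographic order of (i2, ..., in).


-[[[s1, s2], s4], s3]

A multilinear Lie element is pinned by s1-initial words (s1 innermost).
Composite bracket: [s3, [[s1, s2], s4]]
Expanding via [a, b] = ab - ba: 8 signed words (2^3 = 8).
Coefficients come from the s1-initial words:
  sign of s1s2s4s3 is -1, so it contributes -[[[s1, s2], s4], s3]


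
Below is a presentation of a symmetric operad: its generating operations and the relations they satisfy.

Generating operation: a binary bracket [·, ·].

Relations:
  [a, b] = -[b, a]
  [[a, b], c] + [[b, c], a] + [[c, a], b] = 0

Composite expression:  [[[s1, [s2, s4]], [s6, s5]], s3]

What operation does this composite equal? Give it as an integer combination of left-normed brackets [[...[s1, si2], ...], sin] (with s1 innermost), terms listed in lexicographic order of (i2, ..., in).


A multilinear Lie element is pinned by s1-initial words (s1 innermost).
Composite bracket: [[[s1, [s2, s4]], [s6, s5]], s3]
Under [a, b] = ab - ba we get 32 signed associative words (2^5 = 32).
Keep just the words that open with s1:
  s1s2s4s5s6s3 appears with sign -1, giving the term -[[[[[s1, s2], s4], s5], s6], s3]
  s1s2s4s6s5s3 appears with sign +1, giving the term +[[[[[s1, s2], s4], s6], s5], s3]
  s1s4s2s5s6s3 appears with sign +1, giving the term +[[[[[s1, s4], s2], s5], s6], s3]
  s1s4s2s6s5s3 appears with sign -1, giving the term -[[[[[s1, s4], s2], s6], s5], s3]

-[[[[[s1, s2], s4], s5], s6], s3] + [[[[[s1, s2], s4], s6], s5], s3] + [[[[[s1, s4], s2], s5], s6], s3] - [[[[[s1, s4], s2], s6], s5], s3]


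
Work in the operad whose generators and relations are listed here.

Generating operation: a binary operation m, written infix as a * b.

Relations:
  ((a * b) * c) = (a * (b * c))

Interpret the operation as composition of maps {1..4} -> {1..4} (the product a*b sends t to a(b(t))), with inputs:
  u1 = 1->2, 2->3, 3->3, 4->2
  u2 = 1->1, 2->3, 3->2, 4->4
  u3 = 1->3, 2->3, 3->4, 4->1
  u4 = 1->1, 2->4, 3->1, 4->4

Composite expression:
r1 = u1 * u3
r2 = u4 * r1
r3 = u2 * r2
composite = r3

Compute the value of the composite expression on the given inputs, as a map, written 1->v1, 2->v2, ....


1->1, 2->1, 3->4, 4->4

(u1 * u3) = 1->3, 2->3, 3->2, 4->2
(u4 * (u1 * u3)) = 1->1, 2->1, 3->4, 4->4
(u2 * (u4 * (u1 * u3))) = 1->1, 2->1, 3->4, 4->4


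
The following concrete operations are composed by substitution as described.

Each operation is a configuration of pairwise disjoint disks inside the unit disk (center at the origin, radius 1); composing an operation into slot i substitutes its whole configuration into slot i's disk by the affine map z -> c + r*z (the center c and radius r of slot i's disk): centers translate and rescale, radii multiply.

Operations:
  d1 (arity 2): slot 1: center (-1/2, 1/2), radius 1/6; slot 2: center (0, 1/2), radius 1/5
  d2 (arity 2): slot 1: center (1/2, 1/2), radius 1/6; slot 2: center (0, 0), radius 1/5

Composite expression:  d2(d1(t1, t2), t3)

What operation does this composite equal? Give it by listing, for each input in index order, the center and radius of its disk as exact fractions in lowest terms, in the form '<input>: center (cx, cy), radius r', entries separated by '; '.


t1: center (5/12, 7/12), radius 1/36; t2: center (1/2, 7/12), radius 1/30; t3: center (0, 0), radius 1/5

Each t-disk chains the slot maps above it in d2; radii multiply.
input t1: applying the 2 nested substitutions gives center (5/12, 7/12), radius 1/36
input t2: applying the 2 nested substitutions gives center (1/2, 7/12), radius 1/30
input t3: applying the 1 nested substitution gives center (0, 0), radius 1/5


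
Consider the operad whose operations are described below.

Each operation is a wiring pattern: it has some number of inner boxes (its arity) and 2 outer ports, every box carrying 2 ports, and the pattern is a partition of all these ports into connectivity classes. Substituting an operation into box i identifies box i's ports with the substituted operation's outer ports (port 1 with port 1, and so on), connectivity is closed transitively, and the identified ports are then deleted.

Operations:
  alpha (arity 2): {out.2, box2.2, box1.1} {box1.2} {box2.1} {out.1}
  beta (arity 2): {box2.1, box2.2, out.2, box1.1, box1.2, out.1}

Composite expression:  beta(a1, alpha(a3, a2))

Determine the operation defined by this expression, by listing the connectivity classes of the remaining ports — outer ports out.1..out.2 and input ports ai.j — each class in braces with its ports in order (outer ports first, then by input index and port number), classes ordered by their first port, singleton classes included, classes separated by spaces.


Connectivity passes through glued beta-boundaries; trace each wire chain.
the subtree at alpha composes to {out.1} {out.2, a2.2, a3.1} {a2.1} {a3.2} on (a3, a2); out.j = own outer ports
the subtree at beta composes to {out.1, out.2, a1.1, a1.2, a2.2, a3.1} {a2.1} {a3.2} on (a1, a3, a2); out.j = own outer ports

{out.1, out.2, a1.1, a1.2, a2.2, a3.1} {a2.1} {a3.2}


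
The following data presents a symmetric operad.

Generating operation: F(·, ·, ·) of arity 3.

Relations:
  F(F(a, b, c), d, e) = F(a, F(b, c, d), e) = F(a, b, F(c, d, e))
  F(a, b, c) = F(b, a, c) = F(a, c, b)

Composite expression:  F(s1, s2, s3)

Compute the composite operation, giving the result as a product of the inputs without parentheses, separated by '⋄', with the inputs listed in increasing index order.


s1 ⋄ s2 ⋄ s3

Both nesting and order wash out for F; what remains is which s's occur.
F(s1, s2, s3) reduces to s1 ⋄ s2 ⋄ s3
reordering the factors by index: s1 ⋄ s2 ⋄ s3


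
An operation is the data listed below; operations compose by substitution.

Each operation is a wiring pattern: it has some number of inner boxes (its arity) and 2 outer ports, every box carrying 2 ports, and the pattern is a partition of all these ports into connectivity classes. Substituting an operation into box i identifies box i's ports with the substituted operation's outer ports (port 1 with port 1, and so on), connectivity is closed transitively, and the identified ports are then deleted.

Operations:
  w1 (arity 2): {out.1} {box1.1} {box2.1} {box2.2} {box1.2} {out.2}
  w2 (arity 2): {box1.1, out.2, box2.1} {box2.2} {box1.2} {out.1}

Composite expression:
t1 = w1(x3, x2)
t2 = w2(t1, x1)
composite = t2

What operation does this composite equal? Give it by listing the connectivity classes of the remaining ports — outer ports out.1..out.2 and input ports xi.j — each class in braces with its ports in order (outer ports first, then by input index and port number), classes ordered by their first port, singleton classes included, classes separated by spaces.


{out.1} {out.2, x1.1} {x1.2} {x2.1} {x2.2} {x3.1} {x3.2}

Reachability decides: close wires over w2-identified ports.
the subtree at w1 composes to {out.1} {out.2} {x2.1} {x2.2} {x3.1} {x3.2} on (x3, x2); out.j = own outer ports
the subtree at w2 composes to {out.1} {out.2, x1.1} {x1.2} {x2.1} {x2.2} {x3.1} {x3.2} on (x3, x2, x1); out.j = own outer ports


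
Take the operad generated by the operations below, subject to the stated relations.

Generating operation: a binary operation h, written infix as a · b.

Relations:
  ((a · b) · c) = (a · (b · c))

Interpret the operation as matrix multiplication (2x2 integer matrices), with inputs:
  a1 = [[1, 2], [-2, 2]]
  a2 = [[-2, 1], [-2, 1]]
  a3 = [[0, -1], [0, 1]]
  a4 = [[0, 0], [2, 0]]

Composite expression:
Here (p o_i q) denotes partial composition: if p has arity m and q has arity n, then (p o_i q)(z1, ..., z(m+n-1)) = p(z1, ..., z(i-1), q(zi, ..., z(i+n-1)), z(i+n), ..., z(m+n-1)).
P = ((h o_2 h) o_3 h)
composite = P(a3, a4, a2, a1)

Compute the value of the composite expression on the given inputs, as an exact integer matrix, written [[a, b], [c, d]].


[[8, 4], [-8, -4]]

(a2 · a1) = [[-4, -2], [-4, -2]]
(a4 · (a2 · a1)) = [[0, 0], [-8, -4]]
(a3 · (a4 · (a2 · a1))) = [[8, 4], [-8, -4]]


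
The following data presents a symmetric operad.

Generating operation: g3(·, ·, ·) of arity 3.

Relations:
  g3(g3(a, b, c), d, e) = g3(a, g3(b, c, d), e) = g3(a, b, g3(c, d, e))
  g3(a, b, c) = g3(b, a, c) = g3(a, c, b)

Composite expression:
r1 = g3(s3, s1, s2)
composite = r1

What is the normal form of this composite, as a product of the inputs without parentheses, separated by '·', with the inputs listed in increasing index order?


s1 · s2 · s3

Both nesting and order wash out for g3; what remains is which s's occur.
g3(s3, s1, s2) unparenthesizes to s3 · s1 · s2
sorting the factors by input index: s1 · s2 · s3


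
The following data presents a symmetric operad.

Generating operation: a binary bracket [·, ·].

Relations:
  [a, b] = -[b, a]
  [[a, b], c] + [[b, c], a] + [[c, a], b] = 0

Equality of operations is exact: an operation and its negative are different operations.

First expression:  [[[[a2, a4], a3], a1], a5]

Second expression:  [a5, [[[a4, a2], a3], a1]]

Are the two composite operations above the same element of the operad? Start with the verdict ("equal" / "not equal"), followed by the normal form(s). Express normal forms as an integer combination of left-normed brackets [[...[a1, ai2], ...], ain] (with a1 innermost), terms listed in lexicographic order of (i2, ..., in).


equal: each reduces to -[[[[a1, a2], a4], a3], a5] + [[[[a1, a3], a2], a4], a5] - [[[[a1, a3], a4], a2], a5] + [[[[a1, a4], a2], a3], a5]


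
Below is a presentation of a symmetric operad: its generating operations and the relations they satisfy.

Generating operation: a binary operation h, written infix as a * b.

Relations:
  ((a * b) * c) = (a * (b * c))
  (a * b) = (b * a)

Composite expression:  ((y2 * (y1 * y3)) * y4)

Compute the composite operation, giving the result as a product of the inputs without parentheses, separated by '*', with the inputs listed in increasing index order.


y1 * y2 * y3 * y4

Key point: h commutes, so take the y-inputs in any fixed order.
(y1 * y3) unparenthesizes to y1 * y3
(y2 * (y1 * y3)) unparenthesizes to y2 * y1 * y3
((y2 * (y1 * y3)) * y4) unparenthesizes to y2 * y1 * y3 * y4
reordering the factors by index: y1 * y2 * y3 * y4


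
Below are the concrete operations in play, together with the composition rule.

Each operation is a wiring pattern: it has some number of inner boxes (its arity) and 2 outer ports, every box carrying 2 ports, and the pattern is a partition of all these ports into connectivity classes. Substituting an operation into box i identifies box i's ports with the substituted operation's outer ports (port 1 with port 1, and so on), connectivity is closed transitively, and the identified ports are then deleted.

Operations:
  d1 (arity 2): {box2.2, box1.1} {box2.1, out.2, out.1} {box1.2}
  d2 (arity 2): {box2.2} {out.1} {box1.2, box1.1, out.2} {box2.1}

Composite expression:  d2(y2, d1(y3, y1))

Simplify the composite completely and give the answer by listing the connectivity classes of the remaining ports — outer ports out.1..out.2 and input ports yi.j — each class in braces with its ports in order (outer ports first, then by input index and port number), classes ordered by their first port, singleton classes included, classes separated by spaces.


{out.1} {out.2, y2.1, y2.2} {y1.1} {y1.2, y3.1} {y3.2}

Substituting into d2 glues patterns; closure does the rest.
after d1, the pattern on (y3, y1) reads {out.1, out.2, y1.1} {y1.2, y3.1} {y3.2} (out.j = its outer ports)
after d2, the pattern on (y2, y3, y1) reads {out.1} {out.2, y2.1, y2.2} {y1.1} {y1.2, y3.1} {y3.2} (out.j = its outer ports)


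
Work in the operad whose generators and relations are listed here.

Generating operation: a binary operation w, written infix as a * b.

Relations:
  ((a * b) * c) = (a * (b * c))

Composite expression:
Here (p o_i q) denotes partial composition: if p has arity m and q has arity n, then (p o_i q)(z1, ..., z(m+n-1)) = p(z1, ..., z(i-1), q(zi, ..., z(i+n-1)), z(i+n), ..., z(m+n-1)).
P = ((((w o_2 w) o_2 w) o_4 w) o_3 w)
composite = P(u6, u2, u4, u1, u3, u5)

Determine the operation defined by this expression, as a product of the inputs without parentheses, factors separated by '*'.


u6 * u2 * u4 * u1 * u3 * u5

All parenthesizations of w agree; list the u-inputs left to right.
(u4 * u1) unparenthesizes to u4 * u1
(u2 * (u4 * u1)) unparenthesizes to u2 * u4 * u1
(u3 * u5) unparenthesizes to u3 * u5
((u2 * (u4 * u1)) * (u3 * u5)) unparenthesizes to u2 * u4 * u1 * u3 * u5
(u6 * ((u2 * (u4 * u1)) * (u3 * u5))) unparenthesizes to u6 * u2 * u4 * u1 * u3 * u5


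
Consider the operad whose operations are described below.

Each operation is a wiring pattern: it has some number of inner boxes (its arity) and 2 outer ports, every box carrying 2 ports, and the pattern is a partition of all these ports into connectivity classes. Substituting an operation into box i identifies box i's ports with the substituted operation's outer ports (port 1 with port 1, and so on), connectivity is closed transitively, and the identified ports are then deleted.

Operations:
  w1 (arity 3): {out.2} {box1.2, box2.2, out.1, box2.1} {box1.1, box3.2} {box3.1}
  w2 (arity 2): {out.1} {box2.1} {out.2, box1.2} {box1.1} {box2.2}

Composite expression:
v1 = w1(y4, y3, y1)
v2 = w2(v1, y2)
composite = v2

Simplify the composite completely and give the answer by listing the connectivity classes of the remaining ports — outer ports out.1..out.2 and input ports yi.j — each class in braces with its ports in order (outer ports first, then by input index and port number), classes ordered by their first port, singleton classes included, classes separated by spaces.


{out.1} {out.2} {y1.1} {y1.2, y4.1} {y2.1} {y2.2} {y3.1, y3.2, y4.2}

Two ports join when wires chain via w2-identified ports.
through w1, on inputs (y4, y3, y1): {out.1, y3.1, y3.2, y4.2} {out.2} {y1.1} {y1.2, y4.1} (out.j = stage outer ports)
through w2, on inputs (y4, y3, y1, y2): {out.1} {out.2} {y1.1} {y1.2, y4.1} {y2.1} {y2.2} {y3.1, y3.2, y4.2} (out.j = stage outer ports)


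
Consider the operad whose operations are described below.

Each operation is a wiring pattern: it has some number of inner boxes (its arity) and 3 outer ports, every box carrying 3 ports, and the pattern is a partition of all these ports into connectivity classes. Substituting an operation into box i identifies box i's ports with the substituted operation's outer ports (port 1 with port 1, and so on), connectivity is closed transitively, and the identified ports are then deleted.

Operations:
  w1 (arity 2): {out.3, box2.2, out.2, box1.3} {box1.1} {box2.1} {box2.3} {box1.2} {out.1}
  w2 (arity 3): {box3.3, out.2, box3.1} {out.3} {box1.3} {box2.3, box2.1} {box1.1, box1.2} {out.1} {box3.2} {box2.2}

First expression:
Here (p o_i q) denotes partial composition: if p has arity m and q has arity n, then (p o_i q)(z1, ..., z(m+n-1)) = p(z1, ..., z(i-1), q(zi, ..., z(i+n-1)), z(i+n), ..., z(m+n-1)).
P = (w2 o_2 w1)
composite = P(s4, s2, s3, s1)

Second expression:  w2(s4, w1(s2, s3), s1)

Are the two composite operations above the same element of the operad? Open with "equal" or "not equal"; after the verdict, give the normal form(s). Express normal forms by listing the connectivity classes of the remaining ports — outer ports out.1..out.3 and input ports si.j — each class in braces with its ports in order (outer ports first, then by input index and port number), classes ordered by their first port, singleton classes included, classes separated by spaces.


equal — both sides give {out.1} {out.2, s1.1, s1.3} {out.3} {s1.2} {s2.1} {s2.2} {s2.3, s3.2} {s3.1} {s3.3} {s4.1, s4.2} {s4.3}

Reducing the first expression gives {out.1} {out.2, s1.1, s1.3} {out.3} {s1.2} {s2.1} {s2.2} {s2.3, s3.2} {s3.1} {s3.3} {s4.1, s4.2} {s4.3}
Reducing the second expression gives {out.1} {out.2, s1.1, s1.3} {out.3} {s1.2} {s2.1} {s2.2} {s2.3, s3.2} {s3.1} {s3.3} {s4.1, s4.2} {s4.3}
One common form — equal.


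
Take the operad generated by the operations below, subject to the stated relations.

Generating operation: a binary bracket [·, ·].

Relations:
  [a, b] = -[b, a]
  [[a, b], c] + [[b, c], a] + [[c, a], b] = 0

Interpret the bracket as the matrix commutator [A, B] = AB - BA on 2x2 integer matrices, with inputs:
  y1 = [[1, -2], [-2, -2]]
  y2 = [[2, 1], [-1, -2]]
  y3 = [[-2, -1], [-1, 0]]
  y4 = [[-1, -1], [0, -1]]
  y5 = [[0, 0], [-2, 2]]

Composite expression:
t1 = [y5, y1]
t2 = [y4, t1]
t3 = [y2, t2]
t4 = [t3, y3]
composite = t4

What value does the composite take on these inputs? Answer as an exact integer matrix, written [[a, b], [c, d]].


[y5, y1] = [[-4, 4], [-10, 4]]
[y4, [y5, y1]] = [[10, -8], [0, -10]]
[y2, [y4, [y5, y1]]] = [[-8, -52], [-20, 8]]
[[y2, [y4, [y5, y1]]], y3] = [[32, -88], [24, -32]]

[[32, -88], [24, -32]]


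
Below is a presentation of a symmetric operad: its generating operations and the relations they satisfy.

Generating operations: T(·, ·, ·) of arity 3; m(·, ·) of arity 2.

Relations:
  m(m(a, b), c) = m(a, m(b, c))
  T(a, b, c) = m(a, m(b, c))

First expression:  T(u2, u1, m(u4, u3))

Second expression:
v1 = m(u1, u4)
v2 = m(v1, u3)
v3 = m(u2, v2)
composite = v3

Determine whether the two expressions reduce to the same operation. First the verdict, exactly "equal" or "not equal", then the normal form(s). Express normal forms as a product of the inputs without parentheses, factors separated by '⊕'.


equal: each reduces to u2 ⊕ u1 ⊕ u4 ⊕ u3


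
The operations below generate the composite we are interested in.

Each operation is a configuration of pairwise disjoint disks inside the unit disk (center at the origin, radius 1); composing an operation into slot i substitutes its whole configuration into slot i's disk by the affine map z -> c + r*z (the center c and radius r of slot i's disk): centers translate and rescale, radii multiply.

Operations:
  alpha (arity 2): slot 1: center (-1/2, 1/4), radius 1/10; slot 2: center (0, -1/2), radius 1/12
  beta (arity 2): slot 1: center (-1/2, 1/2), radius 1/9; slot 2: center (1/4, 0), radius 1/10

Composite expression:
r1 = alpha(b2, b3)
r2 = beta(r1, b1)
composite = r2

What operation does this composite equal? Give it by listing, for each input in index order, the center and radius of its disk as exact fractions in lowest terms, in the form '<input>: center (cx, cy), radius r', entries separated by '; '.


b1: center (1/4, 0), radius 1/10; b2: center (-5/9, 19/36), radius 1/90; b3: center (-1/2, 4/9), radius 1/108

Each b-disk chains the slot maps above it in beta; radii multiply.
tracing b2 down its 2-map path: center (-5/9, 19/36), radius 1/90
tracing b3 down its 2-map path: center (-1/2, 4/9), radius 1/108
tracing b1 down its 1-map path: center (1/4, 0), radius 1/10


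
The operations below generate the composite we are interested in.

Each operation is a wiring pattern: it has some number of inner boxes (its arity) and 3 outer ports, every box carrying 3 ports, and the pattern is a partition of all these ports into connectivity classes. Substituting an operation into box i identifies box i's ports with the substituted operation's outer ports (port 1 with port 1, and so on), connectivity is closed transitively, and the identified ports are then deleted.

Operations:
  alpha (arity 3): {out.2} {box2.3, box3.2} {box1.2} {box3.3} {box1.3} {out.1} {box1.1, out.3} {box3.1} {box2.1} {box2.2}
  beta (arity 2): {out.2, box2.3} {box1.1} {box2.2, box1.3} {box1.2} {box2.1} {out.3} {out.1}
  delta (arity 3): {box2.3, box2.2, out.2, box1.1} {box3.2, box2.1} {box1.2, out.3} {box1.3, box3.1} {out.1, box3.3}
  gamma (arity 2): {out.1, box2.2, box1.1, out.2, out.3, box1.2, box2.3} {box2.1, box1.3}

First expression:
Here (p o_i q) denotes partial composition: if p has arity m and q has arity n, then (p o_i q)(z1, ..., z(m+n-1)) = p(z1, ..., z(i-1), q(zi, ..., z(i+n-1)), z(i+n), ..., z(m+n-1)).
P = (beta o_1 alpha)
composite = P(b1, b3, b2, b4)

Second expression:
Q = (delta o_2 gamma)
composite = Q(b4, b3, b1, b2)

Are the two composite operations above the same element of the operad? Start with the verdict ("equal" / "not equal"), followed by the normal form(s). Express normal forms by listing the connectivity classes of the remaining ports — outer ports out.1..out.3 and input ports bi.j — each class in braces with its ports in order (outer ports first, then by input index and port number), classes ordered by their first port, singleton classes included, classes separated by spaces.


not equal; the first gives {out.1} {out.2, b4.3} {out.3} {b1.1, b4.2} {b1.2} {b1.3} {b2.1} {b2.2, b3.3} {b2.3} {b3.1} {b3.2} {b4.1} and the second {out.1, b2.3} {out.2, b1.2, b1.3, b2.2, b3.1, b3.2, b4.1} {out.3, b4.2} {b1.1, b3.3} {b2.1, b4.3}

The first composite normalizes to {out.1} {out.2, b4.3} {out.3} {b1.1, b4.2} {b1.2} {b1.3} {b2.1} {b2.2, b3.3} {b2.3} {b3.1} {b3.2} {b4.1}
The second composite normalizes to {out.1, b2.3} {out.2, b1.2, b1.3, b2.2, b3.1, b3.2, b4.1} {out.3, b4.2} {b1.1, b3.3} {b2.1, b4.3}
The normal forms differ: not equal.


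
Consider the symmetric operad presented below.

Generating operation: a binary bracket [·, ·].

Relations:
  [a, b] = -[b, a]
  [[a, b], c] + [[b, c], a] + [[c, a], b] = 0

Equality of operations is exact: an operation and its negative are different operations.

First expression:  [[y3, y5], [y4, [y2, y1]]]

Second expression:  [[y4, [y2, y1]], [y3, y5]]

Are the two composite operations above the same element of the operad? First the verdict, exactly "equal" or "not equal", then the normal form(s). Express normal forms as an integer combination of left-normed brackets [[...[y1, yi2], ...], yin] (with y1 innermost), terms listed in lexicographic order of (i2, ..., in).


not equal; first: -[[[[y1, y2], y4], y3], y5] + [[[[y1, y2], y4], y5], y3]; second: [[[[y1, y2], y4], y3], y5] - [[[[y1, y2], y4], y5], y3]

The first expression, normalized: -[[[[y1, y2], y4], y3], y5] + [[[[y1, y2], y4], y5], y3]
The second expression, normalized: [[[[y1, y2], y4], y3], y5] - [[[[y1, y2], y4], y5], y3]
Different reductions; not equal.


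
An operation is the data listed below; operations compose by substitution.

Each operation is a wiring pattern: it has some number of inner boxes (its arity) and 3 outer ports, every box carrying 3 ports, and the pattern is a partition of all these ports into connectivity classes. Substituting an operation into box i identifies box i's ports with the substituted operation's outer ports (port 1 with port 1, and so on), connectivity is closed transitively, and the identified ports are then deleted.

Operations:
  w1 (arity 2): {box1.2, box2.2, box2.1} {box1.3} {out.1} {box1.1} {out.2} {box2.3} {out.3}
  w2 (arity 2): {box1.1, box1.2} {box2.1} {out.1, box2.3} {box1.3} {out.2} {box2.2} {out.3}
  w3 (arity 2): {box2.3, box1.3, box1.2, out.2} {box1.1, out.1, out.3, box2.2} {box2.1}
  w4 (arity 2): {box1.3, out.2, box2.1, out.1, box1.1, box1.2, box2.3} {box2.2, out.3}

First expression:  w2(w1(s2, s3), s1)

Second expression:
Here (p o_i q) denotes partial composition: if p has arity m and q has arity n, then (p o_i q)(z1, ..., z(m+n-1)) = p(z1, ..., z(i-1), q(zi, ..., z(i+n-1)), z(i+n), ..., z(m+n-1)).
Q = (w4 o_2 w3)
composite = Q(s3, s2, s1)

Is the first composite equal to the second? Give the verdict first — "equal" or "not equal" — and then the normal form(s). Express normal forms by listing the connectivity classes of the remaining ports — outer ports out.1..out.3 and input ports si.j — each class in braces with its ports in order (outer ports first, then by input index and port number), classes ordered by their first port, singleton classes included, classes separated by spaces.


Reducing the first expression gives {out.1, s1.3} {out.2} {out.3} {s1.1} {s1.2} {s2.1} {s2.2, s3.1, s3.2} {s2.3} {s3.3}
Reducing the second expression gives {out.1, out.2, s1.2, s2.1, s3.1, s3.2, s3.3} {out.3, s1.3, s2.2, s2.3} {s1.1}
The normal forms differ: not equal.

not equal: they reduce to {out.1, s1.3} {out.2} {out.3} {s1.1} {s1.2} {s2.1} {s2.2, s3.1, s3.2} {s2.3} {s3.3} and {out.1, out.2, s1.2, s2.1, s3.1, s3.2, s3.3} {out.3, s1.3, s2.2, s2.3} {s1.1}


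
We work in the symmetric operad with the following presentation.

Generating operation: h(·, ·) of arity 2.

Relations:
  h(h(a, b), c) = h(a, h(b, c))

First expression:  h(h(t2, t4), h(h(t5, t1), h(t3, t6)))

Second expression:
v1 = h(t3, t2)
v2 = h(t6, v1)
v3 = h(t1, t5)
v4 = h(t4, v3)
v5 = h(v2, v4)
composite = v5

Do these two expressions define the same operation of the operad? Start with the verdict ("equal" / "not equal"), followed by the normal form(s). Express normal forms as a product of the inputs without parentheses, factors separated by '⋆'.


not equal — first t2 ⋆ t4 ⋆ t5 ⋆ t1 ⋆ t3 ⋆ t6, second t6 ⋆ t3 ⋆ t2 ⋆ t4 ⋆ t1 ⋆ t5

The first composite normalizes to t2 ⋆ t4 ⋆ t5 ⋆ t1 ⋆ t3 ⋆ t6
The second composite normalizes to t6 ⋆ t3 ⋆ t2 ⋆ t4 ⋆ t1 ⋆ t5
Distinct normal forms: not equal.


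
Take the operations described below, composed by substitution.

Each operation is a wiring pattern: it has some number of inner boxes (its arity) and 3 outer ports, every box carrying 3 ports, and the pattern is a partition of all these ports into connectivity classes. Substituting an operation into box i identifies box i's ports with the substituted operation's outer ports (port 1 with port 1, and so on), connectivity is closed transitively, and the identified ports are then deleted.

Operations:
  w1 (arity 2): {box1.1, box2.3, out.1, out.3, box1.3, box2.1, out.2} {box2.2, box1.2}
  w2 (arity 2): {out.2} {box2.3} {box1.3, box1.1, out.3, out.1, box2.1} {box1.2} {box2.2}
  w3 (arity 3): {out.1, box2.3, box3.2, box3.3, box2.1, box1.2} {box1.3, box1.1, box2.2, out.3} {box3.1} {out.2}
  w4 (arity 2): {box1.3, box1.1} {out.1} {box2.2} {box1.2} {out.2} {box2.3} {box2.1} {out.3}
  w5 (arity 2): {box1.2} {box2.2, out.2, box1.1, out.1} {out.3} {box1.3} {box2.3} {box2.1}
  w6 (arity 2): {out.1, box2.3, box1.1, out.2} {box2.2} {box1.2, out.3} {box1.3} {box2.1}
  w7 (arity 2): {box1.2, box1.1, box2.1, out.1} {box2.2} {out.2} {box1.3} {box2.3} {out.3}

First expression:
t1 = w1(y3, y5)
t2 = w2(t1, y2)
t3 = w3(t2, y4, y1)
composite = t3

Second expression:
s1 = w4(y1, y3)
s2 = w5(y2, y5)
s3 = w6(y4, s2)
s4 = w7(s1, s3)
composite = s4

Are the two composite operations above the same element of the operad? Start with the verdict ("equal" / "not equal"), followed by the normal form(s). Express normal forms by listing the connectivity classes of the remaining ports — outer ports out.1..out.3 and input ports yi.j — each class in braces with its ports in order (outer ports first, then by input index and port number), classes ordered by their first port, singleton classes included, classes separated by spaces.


not equal; the first gives {out.1, y1.2, y1.3, y4.1, y4.3} {out.2} {out.3, y2.1, y3.1, y3.3, y4.2, y5.1, y5.3} {y1.1} {y2.2} {y2.3} {y3.2, y5.2} and the second {out.1, y4.1} {out.2} {out.3} {y1.1, y1.3} {y1.2} {y2.1, y5.2} {y2.2} {y2.3} {y3.1} {y3.2} {y3.3} {y4.2} {y4.3} {y5.1} {y5.3}


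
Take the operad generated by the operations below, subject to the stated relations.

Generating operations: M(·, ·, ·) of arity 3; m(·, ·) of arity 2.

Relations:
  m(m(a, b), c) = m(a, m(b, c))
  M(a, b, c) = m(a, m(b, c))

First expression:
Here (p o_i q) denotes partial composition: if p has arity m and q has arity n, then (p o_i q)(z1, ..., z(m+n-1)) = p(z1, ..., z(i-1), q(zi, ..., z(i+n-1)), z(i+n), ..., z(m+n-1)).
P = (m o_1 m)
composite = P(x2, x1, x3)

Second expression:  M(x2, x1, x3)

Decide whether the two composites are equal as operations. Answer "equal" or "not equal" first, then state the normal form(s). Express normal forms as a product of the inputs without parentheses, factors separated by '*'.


equal: each reduces to x2 * x1 * x3

The first composite normalizes to x2 * x1 * x3
The second composite normalizes to x2 * x1 * x3
Identical normal forms: equal.


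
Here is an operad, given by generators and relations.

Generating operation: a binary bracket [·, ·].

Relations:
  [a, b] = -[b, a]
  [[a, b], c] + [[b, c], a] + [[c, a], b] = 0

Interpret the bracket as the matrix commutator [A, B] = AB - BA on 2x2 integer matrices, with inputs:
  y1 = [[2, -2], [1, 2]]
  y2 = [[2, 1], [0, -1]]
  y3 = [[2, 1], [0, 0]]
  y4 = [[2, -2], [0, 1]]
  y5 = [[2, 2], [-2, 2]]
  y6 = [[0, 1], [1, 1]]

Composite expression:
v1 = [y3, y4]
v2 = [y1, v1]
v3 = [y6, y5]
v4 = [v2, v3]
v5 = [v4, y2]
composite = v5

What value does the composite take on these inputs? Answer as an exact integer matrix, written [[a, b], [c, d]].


[[-20, 60], [60, 20]]
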